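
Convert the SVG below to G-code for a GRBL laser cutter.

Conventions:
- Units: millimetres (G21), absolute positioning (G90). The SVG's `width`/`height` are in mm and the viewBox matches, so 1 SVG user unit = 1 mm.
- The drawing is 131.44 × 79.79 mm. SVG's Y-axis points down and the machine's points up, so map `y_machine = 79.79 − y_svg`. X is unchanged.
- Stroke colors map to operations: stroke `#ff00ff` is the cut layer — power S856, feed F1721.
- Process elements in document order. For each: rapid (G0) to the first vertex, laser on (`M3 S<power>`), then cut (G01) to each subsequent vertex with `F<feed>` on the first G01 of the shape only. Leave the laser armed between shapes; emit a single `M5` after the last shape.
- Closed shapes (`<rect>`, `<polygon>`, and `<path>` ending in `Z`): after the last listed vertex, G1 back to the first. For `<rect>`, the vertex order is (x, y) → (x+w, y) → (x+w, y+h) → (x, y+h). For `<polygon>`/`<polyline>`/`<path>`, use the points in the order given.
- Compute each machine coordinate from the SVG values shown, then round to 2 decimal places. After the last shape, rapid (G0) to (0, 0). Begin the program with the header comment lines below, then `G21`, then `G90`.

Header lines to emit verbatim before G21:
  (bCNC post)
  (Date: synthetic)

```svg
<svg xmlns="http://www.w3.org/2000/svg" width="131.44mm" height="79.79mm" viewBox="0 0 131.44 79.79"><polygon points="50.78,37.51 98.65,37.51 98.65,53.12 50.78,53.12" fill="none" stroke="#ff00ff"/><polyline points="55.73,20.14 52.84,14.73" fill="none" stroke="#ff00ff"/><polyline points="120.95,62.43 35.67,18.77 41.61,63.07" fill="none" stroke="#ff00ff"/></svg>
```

viewBox `0 0 131.44 79.79` with mm width/height → 1 unit = 1 mm. Flip: y_m = 79.79 − y_svg.

**Shape 1** — `<polygon>` rectangle, stroke `#ff00ff` → cut (S856, F1721). Machine vertices: (50.78,42.28) → (98.65,42.28) → (98.65,26.67) → (50.78,26.67) → (50.78,42.28). Closed: final G1 returns to the first vertex.

**Shape 2** — `<polyline>` line segment, stroke `#ff00ff` → cut (S856, F1721). Machine vertices: (55.73,59.65) → (52.84,65.06). Open path.

**Shape 3** — `<polyline>` open polyline, stroke `#ff00ff` → cut (S856, F1721). Machine vertices: (120.95,17.36) → (35.67,61.02) → (41.61,16.72). Open path.

(bCNC post)
(Date: synthetic)
G21
G90
G0 X50.78 Y42.28
M3 S856
G01 X98.65 Y42.28 F1721
G01 X98.65 Y26.67
G01 X50.78 Y26.67
G01 X50.78 Y42.28
G0 X55.73 Y59.65
M3 S856
G01 X52.84 Y65.06 F1721
G0 X120.95 Y17.36
M3 S856
G01 X35.67 Y61.02 F1721
G01 X41.61 Y16.72
M5
G0 X0.00 Y0.00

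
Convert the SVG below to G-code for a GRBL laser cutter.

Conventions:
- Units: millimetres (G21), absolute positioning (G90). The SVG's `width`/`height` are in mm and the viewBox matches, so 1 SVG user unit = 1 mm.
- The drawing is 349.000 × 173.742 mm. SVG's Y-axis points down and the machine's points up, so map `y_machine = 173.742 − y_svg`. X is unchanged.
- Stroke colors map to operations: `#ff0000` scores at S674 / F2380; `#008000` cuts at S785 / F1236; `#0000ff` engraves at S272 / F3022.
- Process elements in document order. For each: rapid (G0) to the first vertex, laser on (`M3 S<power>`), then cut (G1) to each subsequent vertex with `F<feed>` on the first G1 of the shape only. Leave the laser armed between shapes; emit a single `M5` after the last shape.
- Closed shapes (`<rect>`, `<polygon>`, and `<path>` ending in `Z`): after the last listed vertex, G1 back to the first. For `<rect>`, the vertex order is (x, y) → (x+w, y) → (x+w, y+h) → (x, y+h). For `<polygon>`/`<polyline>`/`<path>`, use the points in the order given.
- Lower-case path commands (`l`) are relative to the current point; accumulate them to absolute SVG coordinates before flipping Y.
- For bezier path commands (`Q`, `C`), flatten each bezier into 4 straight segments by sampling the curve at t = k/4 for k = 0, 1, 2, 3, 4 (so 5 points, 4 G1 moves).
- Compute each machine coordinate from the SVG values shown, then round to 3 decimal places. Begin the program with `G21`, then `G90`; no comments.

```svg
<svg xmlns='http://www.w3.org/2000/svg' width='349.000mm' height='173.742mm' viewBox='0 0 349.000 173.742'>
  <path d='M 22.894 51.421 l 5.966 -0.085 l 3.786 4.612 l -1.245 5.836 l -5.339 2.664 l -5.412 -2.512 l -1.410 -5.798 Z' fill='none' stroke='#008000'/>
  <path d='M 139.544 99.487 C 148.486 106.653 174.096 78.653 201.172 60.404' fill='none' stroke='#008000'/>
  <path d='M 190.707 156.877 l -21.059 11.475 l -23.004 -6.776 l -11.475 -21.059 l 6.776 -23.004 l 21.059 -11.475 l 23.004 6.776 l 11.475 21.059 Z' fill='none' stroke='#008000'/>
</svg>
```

G21
G90
G0 X22.894 Y122.321
M3 S785
G1 X28.860 Y122.406 F1236
G1 X32.646 Y117.794
G1 X31.401 Y111.958
G1 X26.062 Y109.294
G1 X20.650 Y111.806
G1 X19.240 Y117.604
G1 X22.894 Y122.321
G0 X139.544 Y74.255
M3 S785
G1 X149.138 Y74.772 F1236
G1 X163.558 Y84.266
G1 X181.377 Y98.525
G1 X201.172 Y113.338
G0 X190.707 Y16.865
M3 S785
G1 X169.648 Y5.390 F1236
G1 X146.644 Y12.166
G1 X135.169 Y33.225
G1 X141.945 Y56.229
G1 X163.004 Y67.704
G1 X186.008 Y60.928
G1 X197.483 Y39.869
G1 X190.707 Y16.865
M5

viewBox `0 0 349.000 173.742` with mm width/height → 1 unit = 1 mm. Flip: y_m = 173.742 − y_svg.

**Shape 1** — `<path>` regular polygon, stroke `#008000` → cut (S785, F1236). Machine vertices: (22.894,122.321) → (28.860,122.406) → (32.646,117.794) → (31.401,111.958) → (26.062,109.294) → (20.650,111.806) → (19.240,117.604) → (22.894,122.321). Closed: final G1 returns to the first vertex.

**Shape 2** — `<path>` cubic bezier, stroke `#008000` → cut (S785, F1236). Control points (SVG): P0=(139.544,99.487), P1=(148.486,106.653), P2=(174.096,78.653), P3=(201.172,60.404); sampled at t=k/4. Machine vertices: (139.544,74.255) → (149.138,74.772) → (163.558,84.266) → (181.377,98.525) → (201.172,113.338). Open path.

**Shape 3** — `<path>` regular polygon, stroke `#008000` → cut (S785, F1236). Machine vertices: (190.707,16.865) → (169.648,5.390) → (146.644,12.166) → (135.169,33.225) → (141.945,56.229) → (163.004,67.704) → (186.008,60.928) → (197.483,39.869) → (190.707,16.865). Closed: final G1 returns to the first vertex.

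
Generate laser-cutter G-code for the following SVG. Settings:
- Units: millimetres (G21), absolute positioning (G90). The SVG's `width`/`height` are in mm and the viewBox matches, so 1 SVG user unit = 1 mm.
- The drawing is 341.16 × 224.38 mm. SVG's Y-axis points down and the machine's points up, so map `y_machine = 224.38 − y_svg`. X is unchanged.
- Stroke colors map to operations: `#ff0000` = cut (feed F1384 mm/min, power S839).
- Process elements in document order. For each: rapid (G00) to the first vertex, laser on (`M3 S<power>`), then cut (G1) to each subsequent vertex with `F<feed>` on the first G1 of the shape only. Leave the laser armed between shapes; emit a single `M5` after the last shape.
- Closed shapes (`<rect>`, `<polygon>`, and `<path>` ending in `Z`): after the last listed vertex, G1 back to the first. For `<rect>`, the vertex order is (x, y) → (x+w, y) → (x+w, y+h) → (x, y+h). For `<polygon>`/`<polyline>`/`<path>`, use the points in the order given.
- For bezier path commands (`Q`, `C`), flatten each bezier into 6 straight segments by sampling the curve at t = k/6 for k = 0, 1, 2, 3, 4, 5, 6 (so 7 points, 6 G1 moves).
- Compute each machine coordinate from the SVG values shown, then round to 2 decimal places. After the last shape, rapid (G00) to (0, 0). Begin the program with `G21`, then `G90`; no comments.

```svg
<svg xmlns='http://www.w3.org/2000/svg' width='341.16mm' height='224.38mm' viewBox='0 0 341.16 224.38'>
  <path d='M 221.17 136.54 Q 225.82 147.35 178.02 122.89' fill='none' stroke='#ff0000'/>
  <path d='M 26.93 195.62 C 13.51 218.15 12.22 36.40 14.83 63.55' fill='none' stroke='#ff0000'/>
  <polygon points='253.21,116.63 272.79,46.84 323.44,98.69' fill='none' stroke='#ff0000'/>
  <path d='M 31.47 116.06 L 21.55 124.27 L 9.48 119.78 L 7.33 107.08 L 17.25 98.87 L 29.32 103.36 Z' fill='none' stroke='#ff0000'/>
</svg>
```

viewBox `0 0 341.16 224.38` with mm width/height → 1 unit = 1 mm. Flip: y_m = 224.38 − y_svg.

**Shape 1** — `<path>` quadratic bezier, stroke `#ff0000` → cut (S839, F1384). Control points (SVG): P0=(221.17,136.54), P1=(225.82,147.35), P2=(178.02,122.89); sampled at t=k/6. Machine vertices: (221.17,87.84) → (221.26,85.22) → (218.44,84.55) → (212.71,85.85) → (204.06,89.10) → (192.50,94.32) → (178.02,101.49). Open path.

**Shape 2** — `<path>` cubic bezier, stroke `#ff0000` → cut (S839, F1384). Control points (SVG): P0=(26.93,195.62), P1=(13.51,218.15), P2=(12.22,36.40), P3=(14.83,63.55); sampled at t=k/6. Machine vertices: (26.93,28.76) → (21.19,32.61) → (17.25,59.02) → (14.87,96.53) → (13.82,133.65) → (13.89,158.91) → (14.83,160.83). Open path.

**Shape 3** — `<polygon>` regular polygon, stroke `#ff0000` → cut (S839, F1384). Machine vertices: (253.21,107.75) → (272.79,177.54) → (323.44,125.69) → (253.21,107.75). Closed: final G1 returns to the first vertex.

**Shape 4** — `<path>` regular polygon, stroke `#ff0000` → cut (S839, F1384). Machine vertices: (31.47,108.32) → (21.55,100.11) → (9.48,104.60) → (7.33,117.30) → (17.25,125.51) → (29.32,121.02) → (31.47,108.32). Closed: final G1 returns to the first vertex.

G21
G90
G00 X221.17 Y87.84
M3 S839
G1 X221.26 Y85.22 F1384
G1 X218.44 Y84.55
G1 X212.71 Y85.85
G1 X204.06 Y89.10
G1 X192.50 Y94.32
G1 X178.02 Y101.49
G00 X26.93 Y28.76
M3 S839
G1 X21.19 Y32.61 F1384
G1 X17.25 Y59.02
G1 X14.87 Y96.53
G1 X13.82 Y133.65
G1 X13.89 Y158.91
G1 X14.83 Y160.83
G00 X253.21 Y107.75
M3 S839
G1 X272.79 Y177.54 F1384
G1 X323.44 Y125.69
G1 X253.21 Y107.75
G00 X31.47 Y108.32
M3 S839
G1 X21.55 Y100.11 F1384
G1 X9.48 Y104.60
G1 X7.33 Y117.30
G1 X17.25 Y125.51
G1 X29.32 Y121.02
G1 X31.47 Y108.32
M5
G00 X0.00 Y0.00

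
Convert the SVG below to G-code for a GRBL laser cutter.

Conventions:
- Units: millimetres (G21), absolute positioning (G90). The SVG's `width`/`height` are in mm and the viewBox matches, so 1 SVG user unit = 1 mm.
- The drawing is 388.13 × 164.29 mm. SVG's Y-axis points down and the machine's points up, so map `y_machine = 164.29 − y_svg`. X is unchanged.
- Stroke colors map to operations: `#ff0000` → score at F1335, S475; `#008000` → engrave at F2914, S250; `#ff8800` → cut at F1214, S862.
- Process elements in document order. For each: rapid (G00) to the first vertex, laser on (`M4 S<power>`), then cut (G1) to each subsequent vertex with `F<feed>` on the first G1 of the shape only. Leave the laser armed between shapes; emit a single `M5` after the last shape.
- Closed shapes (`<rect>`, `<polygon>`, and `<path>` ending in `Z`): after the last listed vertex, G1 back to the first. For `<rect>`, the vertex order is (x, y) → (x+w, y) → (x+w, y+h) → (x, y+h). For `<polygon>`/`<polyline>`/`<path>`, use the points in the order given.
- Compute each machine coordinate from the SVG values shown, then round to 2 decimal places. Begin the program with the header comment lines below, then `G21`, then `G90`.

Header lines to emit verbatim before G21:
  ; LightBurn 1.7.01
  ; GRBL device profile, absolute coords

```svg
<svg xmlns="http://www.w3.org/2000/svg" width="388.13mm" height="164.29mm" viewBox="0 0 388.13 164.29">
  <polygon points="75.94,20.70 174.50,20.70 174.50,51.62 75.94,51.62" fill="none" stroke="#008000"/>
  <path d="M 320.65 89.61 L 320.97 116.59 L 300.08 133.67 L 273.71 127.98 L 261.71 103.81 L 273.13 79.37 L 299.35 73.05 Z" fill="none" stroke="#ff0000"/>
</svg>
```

viewBox `0 0 388.13 164.29` with mm width/height → 1 unit = 1 mm. Flip: y_m = 164.29 − y_svg.

**Shape 1** — `<polygon>` rectangle, stroke `#008000` → engrave (S250, F2914). Machine vertices: (75.94,143.59) → (174.50,143.59) → (174.50,112.67) → (75.94,112.67) → (75.94,143.59). Closed: final G1 returns to the first vertex.

**Shape 2** — `<path>` regular polygon, stroke `#ff0000` → score (S475, F1335). Machine vertices: (320.65,74.68) → (320.97,47.70) → (300.08,30.62) → (273.71,36.31) → (261.71,60.48) → (273.13,84.92) → (299.35,91.24) → (320.65,74.68). Closed: final G1 returns to the first vertex.

; LightBurn 1.7.01
; GRBL device profile, absolute coords
G21
G90
G00 X75.94 Y143.59
M4 S250
G1 X174.50 Y143.59 F2914
G1 X174.50 Y112.67
G1 X75.94 Y112.67
G1 X75.94 Y143.59
G00 X320.65 Y74.68
M4 S475
G1 X320.97 Y47.70 F1335
G1 X300.08 Y30.62
G1 X273.71 Y36.31
G1 X261.71 Y60.48
G1 X273.13 Y84.92
G1 X299.35 Y91.24
G1 X320.65 Y74.68
M5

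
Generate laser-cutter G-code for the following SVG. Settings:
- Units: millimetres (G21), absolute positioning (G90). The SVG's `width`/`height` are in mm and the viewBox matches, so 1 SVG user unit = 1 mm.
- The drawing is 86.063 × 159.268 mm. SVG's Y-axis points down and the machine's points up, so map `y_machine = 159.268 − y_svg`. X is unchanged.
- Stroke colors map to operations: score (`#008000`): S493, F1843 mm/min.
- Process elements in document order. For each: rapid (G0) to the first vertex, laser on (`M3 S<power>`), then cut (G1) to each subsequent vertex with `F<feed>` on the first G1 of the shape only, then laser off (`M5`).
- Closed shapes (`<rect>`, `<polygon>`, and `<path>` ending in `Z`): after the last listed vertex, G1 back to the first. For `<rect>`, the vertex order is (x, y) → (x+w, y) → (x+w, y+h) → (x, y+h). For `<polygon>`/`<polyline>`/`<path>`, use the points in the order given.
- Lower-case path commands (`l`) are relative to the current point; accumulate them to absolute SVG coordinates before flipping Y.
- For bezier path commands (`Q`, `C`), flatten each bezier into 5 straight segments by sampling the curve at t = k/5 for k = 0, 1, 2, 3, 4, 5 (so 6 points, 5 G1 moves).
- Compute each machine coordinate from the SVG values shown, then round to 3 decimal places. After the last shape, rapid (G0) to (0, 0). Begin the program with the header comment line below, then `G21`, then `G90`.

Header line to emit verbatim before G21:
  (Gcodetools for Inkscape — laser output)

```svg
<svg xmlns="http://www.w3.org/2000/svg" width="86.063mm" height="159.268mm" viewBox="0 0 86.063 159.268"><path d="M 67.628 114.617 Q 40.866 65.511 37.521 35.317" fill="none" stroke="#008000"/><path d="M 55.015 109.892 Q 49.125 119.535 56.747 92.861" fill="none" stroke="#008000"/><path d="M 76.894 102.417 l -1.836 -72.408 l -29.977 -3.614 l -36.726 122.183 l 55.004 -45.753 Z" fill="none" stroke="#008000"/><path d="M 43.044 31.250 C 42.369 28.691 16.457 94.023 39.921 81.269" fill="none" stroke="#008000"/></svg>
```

Since the viewBox matches the mm dimensions, user units are millimetres directly. The only transform is the Y-flip y_m = 159.268 − y_svg.

Shape 1 is a quadratic bezier drawn with `<path>`. Its stroke #008000 means score at S493, F1843. After flipping Y the toolpath is (67.628,44.651) → (57.860,63.537) → (49.965,80.910) → (43.944,96.770) → (39.796,111.117) → (37.521,123.951).

Shape 2 is a quadratic bezier drawn with `<path>`. Its stroke #008000 means score at S493, F1843. After flipping Y the toolpath is (55.015,49.376) → (53.199,46.971) → (52.465,47.472) → (52.811,50.879) → (54.239,57.190) → (56.747,66.407).

Shape 3 is a closed polygon drawn with `<path>`. Its stroke #008000 means score at S493, F1843. After flipping Y the toolpath is (76.894,56.851) → (75.058,129.259) → (45.081,132.873) → (8.355,10.690) → (63.359,56.443) → (76.894,56.851), returning to the start.

Shape 4 is a cubic bezier drawn with `<path>`. Its stroke #008000 means score at S493, F1843. After flipping Y the toolpath is (43.044,128.018) → (40.207,122.574) → (34.895,107.844) → (30.689,90.833) → (31.171,78.549) → (39.921,77.999).

(Gcodetools for Inkscape — laser output)
G21
G90
G0 X67.628 Y44.651
M3 S493
G1 X57.860 Y63.537 F1843
G1 X49.965 Y80.910
G1 X43.944 Y96.770
G1 X39.796 Y111.117
G1 X37.521 Y123.951
M5
G0 X55.015 Y49.376
M3 S493
G1 X53.199 Y46.971 F1843
G1 X52.465 Y47.472
G1 X52.811 Y50.879
G1 X54.239 Y57.190
G1 X56.747 Y66.407
M5
G0 X76.894 Y56.851
M3 S493
G1 X75.058 Y129.259 F1843
G1 X45.081 Y132.873
G1 X8.355 Y10.690
G1 X63.359 Y56.443
G1 X76.894 Y56.851
M5
G0 X43.044 Y128.018
M3 S493
G1 X40.207 Y122.574 F1843
G1 X34.895 Y107.844
G1 X30.689 Y90.833
G1 X31.171 Y78.549
G1 X39.921 Y77.999
M5
G0 X0.000 Y0.000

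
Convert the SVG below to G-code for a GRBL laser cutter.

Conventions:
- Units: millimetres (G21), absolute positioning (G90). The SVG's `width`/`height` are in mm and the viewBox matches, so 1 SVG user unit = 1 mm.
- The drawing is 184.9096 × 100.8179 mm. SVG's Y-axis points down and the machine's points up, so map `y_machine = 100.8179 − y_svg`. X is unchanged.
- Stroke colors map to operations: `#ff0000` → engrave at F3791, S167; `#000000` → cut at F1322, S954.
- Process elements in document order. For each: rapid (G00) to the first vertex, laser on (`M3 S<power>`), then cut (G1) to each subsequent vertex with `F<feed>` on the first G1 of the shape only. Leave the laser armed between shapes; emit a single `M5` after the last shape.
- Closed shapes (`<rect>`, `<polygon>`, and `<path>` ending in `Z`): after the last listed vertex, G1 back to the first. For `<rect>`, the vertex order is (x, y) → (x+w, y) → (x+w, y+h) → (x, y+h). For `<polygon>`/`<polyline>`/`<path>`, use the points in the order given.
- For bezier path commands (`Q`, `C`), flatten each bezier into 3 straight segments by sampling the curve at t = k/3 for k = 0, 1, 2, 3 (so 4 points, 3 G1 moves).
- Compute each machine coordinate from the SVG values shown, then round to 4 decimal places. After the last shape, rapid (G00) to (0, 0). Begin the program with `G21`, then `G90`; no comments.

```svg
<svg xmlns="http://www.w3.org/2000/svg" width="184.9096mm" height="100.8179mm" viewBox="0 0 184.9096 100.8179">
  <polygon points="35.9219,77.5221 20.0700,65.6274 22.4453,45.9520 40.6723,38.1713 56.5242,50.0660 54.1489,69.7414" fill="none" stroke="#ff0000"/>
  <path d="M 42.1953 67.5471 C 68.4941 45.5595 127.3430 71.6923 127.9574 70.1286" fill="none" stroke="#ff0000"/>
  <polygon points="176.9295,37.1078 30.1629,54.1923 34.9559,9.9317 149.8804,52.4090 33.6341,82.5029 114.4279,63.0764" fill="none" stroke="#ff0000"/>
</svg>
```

G21
G90
G00 X35.9219 Y23.2958
M3 S167
G1 X20.0700 Y35.1905 F3791
G1 X22.4453 Y54.8659
G1 X40.6723 Y62.6466
G1 X56.5242 Y50.7519
G1 X54.1489 Y31.0765
G1 X35.9219 Y23.2958
G00 X42.1953 Y33.2708
M3 S167
G1 X75.9817 Y42.0263 F3791
G1 X111.2939 Y35.5497
G1 X127.9574 Y30.6893
G00 X176.9295 Y63.7101
M3 S167
G1 X30.1629 Y46.6256 F3791
G1 X34.9559 Y90.8862
G1 X149.8804 Y48.4089
G1 X33.6341 Y18.3150
G1 X114.4279 Y37.7415
G1 X176.9295 Y63.7101
M5
G00 X0.0000 Y0.0000

Since the viewBox matches the mm dimensions, user units are millimetres directly. The only transform is the Y-flip y_m = 100.8179 − y_svg.

Shape 1 is a regular polygon drawn with `<polygon>`. Its stroke #ff0000 means engrave at S167, F3791. After flipping Y the toolpath is (35.9219,23.2958) → (20.0700,35.1905) → (22.4453,54.8659) → (40.6723,62.6466) → (56.5242,50.7519) → (54.1489,31.0765) → (35.9219,23.2958), returning to the start.

Shape 2 is a cubic bezier drawn with `<path>`. Its stroke #ff0000 means engrave at S167, F3791. After flipping Y the toolpath is (42.1953,33.2708) → (75.9817,42.0263) → (111.2939,35.5497) → (127.9574,30.6893).

Shape 3 is a closed polygon drawn with `<polygon>`. Its stroke #ff0000 means engrave at S167, F3791. After flipping Y the toolpath is (176.9295,63.7101) → (30.1629,46.6256) → (34.9559,90.8862) → (149.8804,48.4089) → (33.6341,18.3150) → (114.4279,37.7415) → (176.9295,63.7101), returning to the start.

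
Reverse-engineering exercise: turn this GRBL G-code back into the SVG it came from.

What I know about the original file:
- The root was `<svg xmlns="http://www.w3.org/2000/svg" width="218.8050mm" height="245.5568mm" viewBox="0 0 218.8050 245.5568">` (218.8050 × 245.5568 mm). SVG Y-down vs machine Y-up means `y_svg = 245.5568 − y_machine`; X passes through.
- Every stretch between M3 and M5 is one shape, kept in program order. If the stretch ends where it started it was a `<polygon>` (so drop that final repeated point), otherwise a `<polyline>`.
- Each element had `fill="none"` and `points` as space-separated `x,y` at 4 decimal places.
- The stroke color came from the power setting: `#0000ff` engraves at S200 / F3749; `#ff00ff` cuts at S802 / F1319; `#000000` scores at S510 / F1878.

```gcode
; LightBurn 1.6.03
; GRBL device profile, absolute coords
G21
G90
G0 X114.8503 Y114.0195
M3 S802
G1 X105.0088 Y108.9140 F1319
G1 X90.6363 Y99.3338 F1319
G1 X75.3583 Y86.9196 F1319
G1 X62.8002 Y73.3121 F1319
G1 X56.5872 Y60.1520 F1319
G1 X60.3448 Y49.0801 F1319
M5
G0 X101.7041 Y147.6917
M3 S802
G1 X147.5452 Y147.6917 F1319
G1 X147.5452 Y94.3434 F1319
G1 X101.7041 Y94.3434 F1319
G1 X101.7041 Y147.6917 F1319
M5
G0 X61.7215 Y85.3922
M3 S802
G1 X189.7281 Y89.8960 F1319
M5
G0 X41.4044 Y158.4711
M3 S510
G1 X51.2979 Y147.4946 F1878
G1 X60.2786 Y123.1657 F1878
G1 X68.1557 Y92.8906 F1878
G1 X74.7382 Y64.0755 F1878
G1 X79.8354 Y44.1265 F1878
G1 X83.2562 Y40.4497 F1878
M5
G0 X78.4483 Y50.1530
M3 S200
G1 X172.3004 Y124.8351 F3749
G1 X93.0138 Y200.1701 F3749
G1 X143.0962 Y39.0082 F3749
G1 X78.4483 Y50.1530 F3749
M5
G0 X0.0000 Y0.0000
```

Machine Y-up, SVG Y-down with viewBox height 245.5568, so y_svg = 245.5568 − y_machine; X carries over.

Run 1: S802 ⇒ cut layer `#ff00ff`. The run is open, so emit a `<polyline>` with points (Y-flipped): 114.8503,131.5373 105.0088,136.6428 90.6363,146.2230 75.3583,158.6372 62.8002,172.2447 56.5872,185.4048 60.3448,196.4767.

Run 2: power S802 maps to stroke `#ff00ff` (cut). The run returns to its start, so emit a `<polygon>` with points (Y-flipped): 101.7041,97.8651 147.5452,97.8651 147.5452,151.2134 101.7041,151.2134.

Run 3: power S802 maps to stroke `#ff00ff` (cut). The run is open, so emit a `<polyline>` with points (Y-flipped): 61.7215,160.1646 189.7281,155.6608.

Run 4: S510 ⇒ score layer `#000000`. The run is open, so emit a `<polyline>` with points (Y-flipped): 41.4044,87.0857 51.2979,98.0622 60.2786,122.3911 68.1557,152.6662 74.7382,181.4813 79.8354,201.4303 83.2562,205.1071.

Run 5: S200 ⇒ engrave layer `#0000ff`. The run returns to its start, so emit a `<polygon>` with points (Y-flipped): 78.4483,195.4038 172.3004,120.7217 93.0138,45.3867 143.0962,206.5486.

<svg xmlns="http://www.w3.org/2000/svg" width="218.8050mm" height="245.5568mm" viewBox="0 0 218.8050 245.5568">
  <polyline points="114.8503,131.5373 105.0088,136.6428 90.6363,146.2230 75.3583,158.6372 62.8002,172.2447 56.5872,185.4048 60.3448,196.4767" fill="none" stroke="#ff00ff"/>
  <polygon points="101.7041,97.8651 147.5452,97.8651 147.5452,151.2134 101.7041,151.2134" fill="none" stroke="#ff00ff"/>
  <polyline points="61.7215,160.1646 189.7281,155.6608" fill="none" stroke="#ff00ff"/>
  <polyline points="41.4044,87.0857 51.2979,98.0622 60.2786,122.3911 68.1557,152.6662 74.7382,181.4813 79.8354,201.4303 83.2562,205.1071" fill="none" stroke="#000000"/>
  <polygon points="78.4483,195.4038 172.3004,120.7217 93.0138,45.3867 143.0962,206.5486" fill="none" stroke="#0000ff"/>
</svg>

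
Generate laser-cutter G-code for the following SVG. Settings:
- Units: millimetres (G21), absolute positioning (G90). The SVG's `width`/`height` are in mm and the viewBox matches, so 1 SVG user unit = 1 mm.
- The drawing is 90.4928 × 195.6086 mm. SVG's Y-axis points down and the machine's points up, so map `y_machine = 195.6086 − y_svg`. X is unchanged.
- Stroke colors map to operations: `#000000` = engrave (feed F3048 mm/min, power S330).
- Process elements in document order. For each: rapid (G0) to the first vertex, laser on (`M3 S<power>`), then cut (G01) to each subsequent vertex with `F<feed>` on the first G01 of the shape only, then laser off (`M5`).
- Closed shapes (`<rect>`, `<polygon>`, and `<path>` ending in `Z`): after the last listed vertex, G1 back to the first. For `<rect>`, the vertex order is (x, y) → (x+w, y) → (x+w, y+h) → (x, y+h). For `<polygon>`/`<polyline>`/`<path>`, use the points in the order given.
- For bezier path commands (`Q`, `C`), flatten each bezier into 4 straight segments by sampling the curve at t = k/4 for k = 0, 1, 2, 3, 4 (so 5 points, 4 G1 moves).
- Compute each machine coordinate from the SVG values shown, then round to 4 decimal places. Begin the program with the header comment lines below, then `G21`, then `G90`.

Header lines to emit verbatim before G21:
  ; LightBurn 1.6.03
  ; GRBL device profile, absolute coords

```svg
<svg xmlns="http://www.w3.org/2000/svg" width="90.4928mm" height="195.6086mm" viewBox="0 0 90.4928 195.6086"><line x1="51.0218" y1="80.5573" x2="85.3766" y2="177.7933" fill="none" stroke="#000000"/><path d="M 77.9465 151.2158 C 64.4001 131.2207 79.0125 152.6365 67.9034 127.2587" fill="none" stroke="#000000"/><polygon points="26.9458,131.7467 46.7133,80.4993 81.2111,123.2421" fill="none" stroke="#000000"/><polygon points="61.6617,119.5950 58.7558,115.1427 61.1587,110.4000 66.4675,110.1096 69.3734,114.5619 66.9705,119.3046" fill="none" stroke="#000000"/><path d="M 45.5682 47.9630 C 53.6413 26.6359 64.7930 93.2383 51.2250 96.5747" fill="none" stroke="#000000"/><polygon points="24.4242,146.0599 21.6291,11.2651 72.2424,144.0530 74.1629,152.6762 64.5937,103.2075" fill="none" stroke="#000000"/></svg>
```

; LightBurn 1.6.03
; GRBL device profile, absolute coords
G21
G90
G0 X51.0218 Y115.0513
M3 S330
G01 X85.3766 Y17.8153 F3048
M5
G0 X77.9465 Y44.3928
M3 S330
G01 X72.2246 Y53.0028 F3048
G01 X72.0110 Y54.3528
G01 X72.2543 Y56.7122
G01 X67.9034 Y68.3499
M5
G0 X26.9458 Y63.8619
M3 S330
G01 X46.7133 Y115.1093 F3048
G01 X81.2111 Y72.3665
G01 X26.9458 Y63.8619
M5
G0 X61.6617 Y76.0136
M3 S330
G01 X58.7558 Y80.4659 F3048
G01 X61.1587 Y85.2086
G01 X66.4675 Y85.4990
G01 X69.3734 Y81.0467
G01 X66.9705 Y76.3040
G01 X61.6617 Y76.0136
M5
G0 X45.5682 Y147.6456
M3 S330
G01 X51.7659 Y149.5166 F3048
G01 X56.5120 Y132.5886
G01 X57.2004 Y111.0361
G01 X51.2250 Y99.0339
M5
G0 X24.4242 Y49.5487
M3 S330
G01 X21.6291 Y184.3435 F3048
G01 X72.2424 Y51.5556
G01 X74.1629 Y42.9324
G01 X64.5937 Y92.4011
G01 X24.4242 Y49.5487
M5

1 u = 1 mm; y_m = 195.6086 − y.

[1] `<line>` line segment, #000000→engrave S330 F3048: (51.0218,115.0513) → (85.3766,17.8153)

[2] `<path>` cubic bezier, #000000→engrave S330 F3048: (77.9465,44.3928) → (72.2246,53.0028) → (72.0110,54.3528) → (72.2543,56.7122) → (67.9034,68.3499)

[3] `<polygon>` regular polygon, #000000→engrave S330 F3048: (26.9458,63.8619) → (46.7133,115.1093) → (81.2111,72.3665) → (26.9458,63.8619) (closed)

[4] `<polygon>` regular polygon, #000000→engrave S330 F3048: (61.6617,76.0136) → (58.7558,80.4659) → (61.1587,85.2086) → (66.4675,85.4990) → (69.3734,81.0467) → (66.9705,76.3040) → (61.6617,76.0136) (closed)

[5] `<path>` cubic bezier, #000000→engrave S330 F3048: (45.5682,147.6456) → (51.7659,149.5166) → (56.5120,132.5886) → (57.2004,111.0361) → (51.2250,99.0339)

[6] `<polygon>` closed polygon, #000000→engrave S330 F3048: (24.4242,49.5487) → (21.6291,184.3435) → (72.2424,51.5556) → (74.1629,42.9324) → (64.5937,92.4011) → (24.4242,49.5487) (closed)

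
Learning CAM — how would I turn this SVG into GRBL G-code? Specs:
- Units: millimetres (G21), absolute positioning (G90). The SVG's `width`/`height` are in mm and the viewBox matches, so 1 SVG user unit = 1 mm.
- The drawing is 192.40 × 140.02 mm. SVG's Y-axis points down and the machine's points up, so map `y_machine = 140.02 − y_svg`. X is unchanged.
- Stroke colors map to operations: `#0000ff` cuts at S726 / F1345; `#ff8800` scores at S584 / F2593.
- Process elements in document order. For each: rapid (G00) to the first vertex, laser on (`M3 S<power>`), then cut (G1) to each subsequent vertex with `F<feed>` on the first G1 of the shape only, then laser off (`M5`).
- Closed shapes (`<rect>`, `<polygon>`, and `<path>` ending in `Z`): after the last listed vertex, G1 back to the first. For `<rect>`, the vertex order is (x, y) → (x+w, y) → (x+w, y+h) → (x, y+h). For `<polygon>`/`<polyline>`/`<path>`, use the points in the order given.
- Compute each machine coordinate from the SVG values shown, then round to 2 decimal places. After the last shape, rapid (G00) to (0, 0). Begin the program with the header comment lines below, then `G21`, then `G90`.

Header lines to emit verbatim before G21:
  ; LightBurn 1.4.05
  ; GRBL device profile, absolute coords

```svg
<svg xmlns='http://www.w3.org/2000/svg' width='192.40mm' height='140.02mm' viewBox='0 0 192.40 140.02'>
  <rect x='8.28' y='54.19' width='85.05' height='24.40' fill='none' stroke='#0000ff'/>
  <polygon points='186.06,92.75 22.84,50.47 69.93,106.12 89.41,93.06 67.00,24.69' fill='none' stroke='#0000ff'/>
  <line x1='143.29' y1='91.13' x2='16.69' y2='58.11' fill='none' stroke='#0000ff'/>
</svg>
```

; LightBurn 1.4.05
; GRBL device profile, absolute coords
G21
G90
G00 X8.28 Y85.83
M3 S726
G1 X93.33 Y85.83 F1345
G1 X93.33 Y61.43
G1 X8.28 Y61.43
G1 X8.28 Y85.83
M5
G00 X186.06 Y47.27
M3 S726
G1 X22.84 Y89.55 F1345
G1 X69.93 Y33.90
G1 X89.41 Y46.96
G1 X67.00 Y115.33
G1 X186.06 Y47.27
M5
G00 X143.29 Y48.89
M3 S726
G1 X16.69 Y81.91 F1345
M5
G00 X0.00 Y0.00

Since the viewBox matches the mm dimensions, user units are millimetres directly. The only transform is the Y-flip y_m = 140.02 − y_svg.

Shape 1 is a rectangle drawn with `<rect>`. Its stroke #0000ff means cut at S726, F1345. After flipping Y the toolpath is (8.28,85.83) → (93.33,85.83) → (93.33,61.43) → (8.28,61.43) → (8.28,85.83), returning to the start.

Shape 2 is a closed polygon drawn with `<polygon>`. Its stroke #0000ff means cut at S726, F1345. After flipping Y the toolpath is (186.06,47.27) → (22.84,89.55) → (69.93,33.90) → (89.41,46.96) → (67.00,115.33) → (186.06,47.27), returning to the start.

Shape 3 is a line segment drawn with `<line>`. Its stroke #0000ff means cut at S726, F1345. After flipping Y the toolpath is (143.29,48.89) → (16.69,81.91).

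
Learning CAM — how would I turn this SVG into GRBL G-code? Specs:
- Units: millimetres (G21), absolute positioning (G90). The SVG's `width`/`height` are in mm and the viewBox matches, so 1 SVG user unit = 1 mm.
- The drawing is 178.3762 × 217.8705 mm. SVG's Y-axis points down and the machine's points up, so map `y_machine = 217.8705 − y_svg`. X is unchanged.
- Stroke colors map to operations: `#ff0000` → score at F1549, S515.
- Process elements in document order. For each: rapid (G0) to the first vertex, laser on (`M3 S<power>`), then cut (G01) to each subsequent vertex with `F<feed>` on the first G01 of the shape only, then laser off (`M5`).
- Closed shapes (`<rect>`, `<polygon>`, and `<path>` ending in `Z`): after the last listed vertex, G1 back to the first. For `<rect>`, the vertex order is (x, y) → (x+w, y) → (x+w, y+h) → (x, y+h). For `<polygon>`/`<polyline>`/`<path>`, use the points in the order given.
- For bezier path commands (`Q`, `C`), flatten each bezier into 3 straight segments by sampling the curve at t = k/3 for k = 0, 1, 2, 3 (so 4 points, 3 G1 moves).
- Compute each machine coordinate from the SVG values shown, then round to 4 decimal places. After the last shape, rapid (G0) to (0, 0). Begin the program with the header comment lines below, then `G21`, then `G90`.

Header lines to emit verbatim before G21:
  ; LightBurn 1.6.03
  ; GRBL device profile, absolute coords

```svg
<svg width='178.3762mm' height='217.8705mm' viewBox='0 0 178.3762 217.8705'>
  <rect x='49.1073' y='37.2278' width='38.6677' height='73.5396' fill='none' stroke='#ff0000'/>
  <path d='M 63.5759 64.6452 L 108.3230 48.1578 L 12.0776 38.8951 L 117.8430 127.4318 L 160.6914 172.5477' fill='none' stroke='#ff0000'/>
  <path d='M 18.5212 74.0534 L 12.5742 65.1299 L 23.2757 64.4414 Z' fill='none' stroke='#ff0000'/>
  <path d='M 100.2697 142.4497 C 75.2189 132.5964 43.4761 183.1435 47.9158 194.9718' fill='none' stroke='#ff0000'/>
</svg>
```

Since the viewBox matches the mm dimensions, user units are millimetres directly. The only transform is the Y-flip y_m = 217.8705 − y_svg.

Shape 1 is a rectangle drawn with `<rect>`. Its stroke #ff0000 means score at S515, F1549. After flipping Y the toolpath is (49.1073,180.6427) → (87.7750,180.6427) → (87.7750,107.1031) → (49.1073,107.1031) → (49.1073,180.6427), returning to the start.

Shape 2 is a open polyline drawn with `<path>`. Its stroke #ff0000 means score at S515, F1549. After flipping Y the toolpath is (63.5759,153.2253) → (108.3230,169.7127) → (12.0776,178.9754) → (117.8430,90.4387) → (160.6914,45.3228).

Shape 3 is a regular polygon drawn with `<path>`. Its stroke #ff0000 means score at S515, F1549. After flipping Y the toolpath is (18.5212,143.8171) → (12.5742,152.7406) → (23.2757,153.4291) → (18.5212,143.8171), returning to the start.

Shape 4 is a cubic bezier drawn with `<path>`. Its stroke #ff0000 means score at S515, F1549. After flipping Y the toolpath is (100.2697,75.4208) → (74.5762,68.8117) → (53.9490,43.9622) → (47.9158,22.8987).

; LightBurn 1.6.03
; GRBL device profile, absolute coords
G21
G90
G0 X49.1073 Y180.6427
M3 S515
G01 X87.7750 Y180.6427 F1549
G01 X87.7750 Y107.1031
G01 X49.1073 Y107.1031
G01 X49.1073 Y180.6427
M5
G0 X63.5759 Y153.2253
M3 S515
G01 X108.3230 Y169.7127 F1549
G01 X12.0776 Y178.9754
G01 X117.8430 Y90.4387
G01 X160.6914 Y45.3228
M5
G0 X18.5212 Y143.8171
M3 S515
G01 X12.5742 Y152.7406 F1549
G01 X23.2757 Y153.4291
G01 X18.5212 Y143.8171
M5
G0 X100.2697 Y75.4208
M3 S515
G01 X74.5762 Y68.8117 F1549
G01 X53.9490 Y43.9622
G01 X47.9158 Y22.8987
M5
G0 X0.0000 Y0.0000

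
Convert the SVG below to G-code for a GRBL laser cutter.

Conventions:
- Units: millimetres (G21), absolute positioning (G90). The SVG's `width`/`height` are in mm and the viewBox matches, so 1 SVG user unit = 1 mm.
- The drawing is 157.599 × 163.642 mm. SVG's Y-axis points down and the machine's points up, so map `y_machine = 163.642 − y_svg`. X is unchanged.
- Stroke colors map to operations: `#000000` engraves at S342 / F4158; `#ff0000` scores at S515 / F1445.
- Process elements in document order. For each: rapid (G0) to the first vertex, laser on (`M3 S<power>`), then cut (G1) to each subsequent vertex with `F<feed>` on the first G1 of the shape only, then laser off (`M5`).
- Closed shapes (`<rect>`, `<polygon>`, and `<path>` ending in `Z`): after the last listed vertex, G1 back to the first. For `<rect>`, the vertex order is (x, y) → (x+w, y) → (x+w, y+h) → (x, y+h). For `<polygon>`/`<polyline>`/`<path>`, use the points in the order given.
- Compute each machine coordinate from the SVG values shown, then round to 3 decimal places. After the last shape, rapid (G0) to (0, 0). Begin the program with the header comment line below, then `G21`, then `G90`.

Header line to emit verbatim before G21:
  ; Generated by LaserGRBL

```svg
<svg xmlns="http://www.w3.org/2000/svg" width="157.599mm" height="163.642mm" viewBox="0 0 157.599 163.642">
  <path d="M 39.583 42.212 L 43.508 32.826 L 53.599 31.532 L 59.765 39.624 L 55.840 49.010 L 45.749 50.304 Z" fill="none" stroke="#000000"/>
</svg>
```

Since the viewBox matches the mm dimensions, user units are millimetres directly. The only transform is the Y-flip y_m = 163.642 − y_svg.

Shape 1 is a regular polygon drawn with `<path>`. Its stroke #000000 means engrave at S342, F4158. After flipping Y the toolpath is (39.583,121.430) → (43.508,130.816) → (53.599,132.110) → (59.765,124.018) → (55.840,114.632) → (45.749,113.338) → (39.583,121.430), returning to the start.

; Generated by LaserGRBL
G21
G90
G0 X39.583 Y121.430
M3 S342
G1 X43.508 Y130.816 F4158
G1 X53.599 Y132.110
G1 X59.765 Y124.018
G1 X55.840 Y114.632
G1 X45.749 Y113.338
G1 X39.583 Y121.430
M5
G0 X0.000 Y0.000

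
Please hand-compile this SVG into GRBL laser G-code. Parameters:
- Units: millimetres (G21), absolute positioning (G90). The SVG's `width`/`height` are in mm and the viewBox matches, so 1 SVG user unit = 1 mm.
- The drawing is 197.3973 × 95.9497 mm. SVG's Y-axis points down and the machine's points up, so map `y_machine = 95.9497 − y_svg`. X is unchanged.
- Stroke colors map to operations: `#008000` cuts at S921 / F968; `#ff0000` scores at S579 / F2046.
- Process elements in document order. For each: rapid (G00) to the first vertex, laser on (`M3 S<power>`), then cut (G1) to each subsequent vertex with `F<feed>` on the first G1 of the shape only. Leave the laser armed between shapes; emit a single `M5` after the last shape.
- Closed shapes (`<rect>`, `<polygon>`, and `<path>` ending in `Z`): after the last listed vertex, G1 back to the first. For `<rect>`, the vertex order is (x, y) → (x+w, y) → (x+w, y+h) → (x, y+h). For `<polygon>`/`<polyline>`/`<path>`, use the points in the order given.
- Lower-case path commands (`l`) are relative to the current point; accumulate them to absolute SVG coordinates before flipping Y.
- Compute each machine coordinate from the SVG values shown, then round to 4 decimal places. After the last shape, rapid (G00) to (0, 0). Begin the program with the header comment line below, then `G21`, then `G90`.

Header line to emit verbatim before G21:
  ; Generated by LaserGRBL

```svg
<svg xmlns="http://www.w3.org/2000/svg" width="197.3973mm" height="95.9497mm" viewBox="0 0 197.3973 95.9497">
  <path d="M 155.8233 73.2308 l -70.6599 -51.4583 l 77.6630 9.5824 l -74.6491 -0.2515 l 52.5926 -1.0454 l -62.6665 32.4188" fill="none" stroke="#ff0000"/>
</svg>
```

1 u = 1 mm; y_m = 95.9497 − y.

[1] `<path>` open polyline, #ff0000→score S579 F2046: (155.8233,22.7189) → (85.1634,74.1772) → (162.8264,64.5948) → (88.1773,64.8463) → (140.7699,65.8917) → (78.1034,33.4729)

; Generated by LaserGRBL
G21
G90
G00 X155.8233 Y22.7189
M3 S579
G1 X85.1634 Y74.1772 F2046
G1 X162.8264 Y64.5948
G1 X88.1773 Y64.8463
G1 X140.7699 Y65.8917
G1 X78.1034 Y33.4729
M5
G00 X0.0000 Y0.0000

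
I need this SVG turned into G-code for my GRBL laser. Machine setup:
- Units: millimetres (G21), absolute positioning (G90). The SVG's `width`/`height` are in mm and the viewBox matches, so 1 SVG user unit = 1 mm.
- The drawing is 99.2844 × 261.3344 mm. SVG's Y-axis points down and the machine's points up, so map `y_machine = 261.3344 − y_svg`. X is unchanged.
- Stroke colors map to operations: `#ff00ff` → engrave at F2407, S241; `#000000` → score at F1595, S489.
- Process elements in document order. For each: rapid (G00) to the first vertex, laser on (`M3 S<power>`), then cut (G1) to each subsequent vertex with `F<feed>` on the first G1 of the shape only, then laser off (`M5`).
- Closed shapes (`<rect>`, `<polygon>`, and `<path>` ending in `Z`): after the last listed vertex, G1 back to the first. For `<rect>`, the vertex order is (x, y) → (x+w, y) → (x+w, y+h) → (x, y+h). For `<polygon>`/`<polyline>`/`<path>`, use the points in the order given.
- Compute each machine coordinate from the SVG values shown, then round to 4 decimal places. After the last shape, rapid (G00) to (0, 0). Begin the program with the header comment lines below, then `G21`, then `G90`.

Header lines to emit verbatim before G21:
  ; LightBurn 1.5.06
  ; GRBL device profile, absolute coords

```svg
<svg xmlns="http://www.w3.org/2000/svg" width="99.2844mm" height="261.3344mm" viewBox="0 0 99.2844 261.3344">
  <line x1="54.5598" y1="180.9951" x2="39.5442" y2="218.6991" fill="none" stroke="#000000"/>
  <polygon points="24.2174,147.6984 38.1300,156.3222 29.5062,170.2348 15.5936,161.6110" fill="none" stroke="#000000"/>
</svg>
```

1 u = 1 mm; y_m = 261.3344 − y.

[1] `<line>` line segment, #000000→score S489 F1595: (54.5598,80.3393) → (39.5442,42.6353)

[2] `<polygon>` regular polygon, #000000→score S489 F1595: (24.2174,113.6360) → (38.1300,105.0122) → (29.5062,91.0996) → (15.5936,99.7234) → (24.2174,113.6360) (closed)

; LightBurn 1.5.06
; GRBL device profile, absolute coords
G21
G90
G00 X54.5598 Y80.3393
M3 S489
G1 X39.5442 Y42.6353 F1595
M5
G00 X24.2174 Y113.6360
M3 S489
G1 X38.1300 Y105.0122 F1595
G1 X29.5062 Y91.0996
G1 X15.5936 Y99.7234
G1 X24.2174 Y113.6360
M5
G00 X0.0000 Y0.0000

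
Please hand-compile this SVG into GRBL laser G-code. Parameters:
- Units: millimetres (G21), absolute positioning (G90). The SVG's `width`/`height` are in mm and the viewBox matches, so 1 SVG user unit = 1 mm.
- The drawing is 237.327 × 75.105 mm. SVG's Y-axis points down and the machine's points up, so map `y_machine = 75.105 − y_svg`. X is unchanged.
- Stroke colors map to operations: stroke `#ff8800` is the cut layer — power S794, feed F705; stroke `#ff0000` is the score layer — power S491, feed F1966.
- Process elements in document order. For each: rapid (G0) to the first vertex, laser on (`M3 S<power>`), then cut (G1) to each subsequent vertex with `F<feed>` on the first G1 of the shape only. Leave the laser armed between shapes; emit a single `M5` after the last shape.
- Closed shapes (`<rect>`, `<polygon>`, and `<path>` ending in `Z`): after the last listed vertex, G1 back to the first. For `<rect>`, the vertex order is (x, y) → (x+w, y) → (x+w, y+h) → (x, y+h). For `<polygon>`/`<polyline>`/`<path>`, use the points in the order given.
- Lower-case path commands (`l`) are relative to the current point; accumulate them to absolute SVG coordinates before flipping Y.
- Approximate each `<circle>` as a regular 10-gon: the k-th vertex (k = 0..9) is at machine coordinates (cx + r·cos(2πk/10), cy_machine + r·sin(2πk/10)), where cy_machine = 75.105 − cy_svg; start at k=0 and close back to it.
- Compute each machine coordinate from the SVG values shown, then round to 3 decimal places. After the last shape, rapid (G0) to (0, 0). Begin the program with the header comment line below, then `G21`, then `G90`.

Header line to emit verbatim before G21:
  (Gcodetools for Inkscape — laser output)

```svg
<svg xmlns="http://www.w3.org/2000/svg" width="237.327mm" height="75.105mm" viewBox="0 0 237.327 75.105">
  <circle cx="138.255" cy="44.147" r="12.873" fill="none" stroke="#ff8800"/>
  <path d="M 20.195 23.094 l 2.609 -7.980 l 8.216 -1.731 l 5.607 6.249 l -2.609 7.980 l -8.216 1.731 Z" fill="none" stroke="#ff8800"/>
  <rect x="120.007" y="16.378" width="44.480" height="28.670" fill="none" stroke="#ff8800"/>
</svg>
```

1 u = 1 mm; y_m = 75.105 − y.

[1] `<circle>` circle, #ff8800→cut S794 F705: (151.128,30.958) → (148.669,38.525) → (142.233,43.201) → (134.277,43.201) → (127.841,38.525) → (125.382,30.958) → (127.841,23.391) → (134.277,18.715) → (142.233,18.715) → (148.669,23.391) → (151.128,30.958) (closed)

[2] `<path>` regular polygon, #ff8800→cut S794 F705: (20.195,52.011) → (22.804,59.991) → (31.020,61.722) → (36.627,55.473) → (34.018,47.493) → (25.802,45.762) → (20.195,52.011) (closed)

[3] `<rect>` rectangle, #ff8800→cut S794 F705: (120.007,58.727) → (164.487,58.727) → (164.487,30.057) → (120.007,30.057) → (120.007,58.727) (closed)

(Gcodetools for Inkscape — laser output)
G21
G90
G0 X151.128 Y30.958
M3 S794
G1 X148.669 Y38.525 F705
G1 X142.233 Y43.201
G1 X134.277 Y43.201
G1 X127.841 Y38.525
G1 X125.382 Y30.958
G1 X127.841 Y23.391
G1 X134.277 Y18.715
G1 X142.233 Y18.715
G1 X148.669 Y23.391
G1 X151.128 Y30.958
G0 X20.195 Y52.011
M3 S794
G1 X22.804 Y59.991 F705
G1 X31.020 Y61.722
G1 X36.627 Y55.473
G1 X34.018 Y47.493
G1 X25.802 Y45.762
G1 X20.195 Y52.011
G0 X120.007 Y58.727
M3 S794
G1 X164.487 Y58.727 F705
G1 X164.487 Y30.057
G1 X120.007 Y30.057
G1 X120.007 Y58.727
M5
G0 X0.000 Y0.000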